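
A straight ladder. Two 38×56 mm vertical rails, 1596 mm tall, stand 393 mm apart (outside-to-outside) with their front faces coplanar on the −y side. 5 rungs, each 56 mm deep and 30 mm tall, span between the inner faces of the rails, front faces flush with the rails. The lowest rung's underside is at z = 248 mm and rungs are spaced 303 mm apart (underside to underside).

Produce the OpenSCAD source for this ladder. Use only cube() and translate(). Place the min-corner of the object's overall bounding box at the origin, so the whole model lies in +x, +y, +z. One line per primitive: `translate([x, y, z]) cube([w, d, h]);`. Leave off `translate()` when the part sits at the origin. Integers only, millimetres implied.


// rung span = 393 - 2*38 = 317
// rung[k] z = 248 + k*303
cube([38, 56, 1596]);
translate([355, 0, 0]) cube([38, 56, 1596]);
translate([38, 0, 248]) cube([317, 56, 30]);
translate([38, 0, 551]) cube([317, 56, 30]);
translate([38, 0, 854]) cube([317, 56, 30]);
translate([38, 0, 1157]) cube([317, 56, 30]);
translate([38, 0, 1460]) cube([317, 56, 30]);


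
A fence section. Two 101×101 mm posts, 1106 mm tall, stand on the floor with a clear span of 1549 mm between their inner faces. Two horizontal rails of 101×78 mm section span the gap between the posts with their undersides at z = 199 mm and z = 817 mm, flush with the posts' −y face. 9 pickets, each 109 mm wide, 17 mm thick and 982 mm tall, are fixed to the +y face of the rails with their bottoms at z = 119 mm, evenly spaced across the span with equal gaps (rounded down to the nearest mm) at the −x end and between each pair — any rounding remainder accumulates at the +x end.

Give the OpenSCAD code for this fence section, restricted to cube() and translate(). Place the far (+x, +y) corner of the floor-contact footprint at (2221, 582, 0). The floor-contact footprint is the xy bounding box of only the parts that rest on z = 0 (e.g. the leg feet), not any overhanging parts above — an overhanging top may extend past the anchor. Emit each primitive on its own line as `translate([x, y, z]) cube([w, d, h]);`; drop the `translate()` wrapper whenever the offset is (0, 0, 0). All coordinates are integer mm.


translate([470, 481, 0]) cube([101, 101, 1106]);
translate([2120, 481, 0]) cube([101, 101, 1106]);
translate([571, 481, 199]) cube([1549, 101, 78]);
translate([571, 481, 817]) cube([1549, 101, 78]);
translate([627, 582, 119]) cube([109, 17, 982]);
translate([792, 582, 119]) cube([109, 17, 982]);
translate([957, 582, 119]) cube([109, 17, 982]);
translate([1122, 582, 119]) cube([109, 17, 982]);
translate([1287, 582, 119]) cube([109, 17, 982]);
translate([1452, 582, 119]) cube([109, 17, 982]);
translate([1617, 582, 119]) cube([109, 17, 982]);
translate([1782, 582, 119]) cube([109, 17, 982]);
translate([1947, 582, 119]) cube([109, 17, 982]);


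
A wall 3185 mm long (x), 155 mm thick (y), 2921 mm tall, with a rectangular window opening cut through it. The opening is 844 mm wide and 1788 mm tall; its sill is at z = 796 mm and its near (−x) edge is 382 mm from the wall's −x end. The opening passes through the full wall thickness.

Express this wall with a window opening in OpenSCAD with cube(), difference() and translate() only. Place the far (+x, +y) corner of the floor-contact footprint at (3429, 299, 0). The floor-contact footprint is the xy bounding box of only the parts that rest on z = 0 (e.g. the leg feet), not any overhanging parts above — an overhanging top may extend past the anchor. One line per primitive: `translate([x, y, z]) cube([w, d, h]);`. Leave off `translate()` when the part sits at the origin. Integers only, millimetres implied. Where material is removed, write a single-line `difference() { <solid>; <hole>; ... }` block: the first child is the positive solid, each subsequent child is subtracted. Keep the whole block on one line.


difference() { translate([244, 144, 0]) cube([3185, 155, 2921]); translate([626, 144, 796]) cube([844, 155, 1788]); }


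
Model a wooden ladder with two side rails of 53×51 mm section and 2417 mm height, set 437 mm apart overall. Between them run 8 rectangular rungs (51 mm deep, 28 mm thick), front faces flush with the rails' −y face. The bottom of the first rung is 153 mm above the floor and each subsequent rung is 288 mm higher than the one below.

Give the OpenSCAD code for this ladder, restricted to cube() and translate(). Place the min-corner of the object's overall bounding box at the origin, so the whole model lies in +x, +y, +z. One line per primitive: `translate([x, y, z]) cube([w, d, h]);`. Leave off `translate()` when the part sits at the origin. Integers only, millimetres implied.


cube([53, 51, 2417]);
translate([384, 0, 0]) cube([53, 51, 2417]);
translate([53, 0, 153]) cube([331, 51, 28]);
translate([53, 0, 441]) cube([331, 51, 28]);
translate([53, 0, 729]) cube([331, 51, 28]);
translate([53, 0, 1017]) cube([331, 51, 28]);
translate([53, 0, 1305]) cube([331, 51, 28]);
translate([53, 0, 1593]) cube([331, 51, 28]);
translate([53, 0, 1881]) cube([331, 51, 28]);
translate([53, 0, 2169]) cube([331, 51, 28]);


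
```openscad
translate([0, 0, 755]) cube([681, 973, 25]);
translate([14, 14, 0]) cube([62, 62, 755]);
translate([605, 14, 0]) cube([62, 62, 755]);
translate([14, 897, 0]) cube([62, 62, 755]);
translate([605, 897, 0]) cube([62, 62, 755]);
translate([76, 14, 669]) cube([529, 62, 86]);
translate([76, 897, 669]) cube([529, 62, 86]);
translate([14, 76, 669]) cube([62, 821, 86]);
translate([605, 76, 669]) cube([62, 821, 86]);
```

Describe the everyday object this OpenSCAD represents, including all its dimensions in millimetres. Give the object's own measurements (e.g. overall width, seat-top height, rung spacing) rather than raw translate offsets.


A table: top 681 mm (x) × 973 mm (y), 25 mm thick, upper face at z = 780 mm, on four 62×62 mm square legs, each inset 14 mm from the nearest pair of top edges from z = 0 to the bottom of the top. Four apron rails, 62 mm thick and 86 mm tall, run between adjacent legs with their top edges flush with the underside of the top and their outer faces flush with the legs' outer faces.


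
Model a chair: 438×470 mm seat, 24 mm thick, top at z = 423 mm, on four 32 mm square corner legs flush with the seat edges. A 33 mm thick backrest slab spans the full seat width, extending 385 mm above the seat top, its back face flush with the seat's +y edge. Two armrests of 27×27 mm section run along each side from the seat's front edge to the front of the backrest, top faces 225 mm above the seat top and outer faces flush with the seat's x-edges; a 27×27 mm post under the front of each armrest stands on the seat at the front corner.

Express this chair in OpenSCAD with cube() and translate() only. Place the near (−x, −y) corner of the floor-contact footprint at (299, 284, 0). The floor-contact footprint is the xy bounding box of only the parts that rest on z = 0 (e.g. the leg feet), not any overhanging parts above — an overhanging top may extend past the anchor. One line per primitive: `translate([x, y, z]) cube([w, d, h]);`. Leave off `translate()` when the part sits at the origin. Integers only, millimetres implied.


// leg_h = 423 - 24 = 399
// arm post h = 225 - 27 = 198
translate([299, 284, 399]) cube([438, 470, 24]);
translate([299, 284, 0]) cube([32, 32, 399]);
translate([705, 284, 0]) cube([32, 32, 399]);
translate([299, 722, 0]) cube([32, 32, 399]);
translate([705, 722, 0]) cube([32, 32, 399]);
translate([299, 721, 423]) cube([438, 33, 385]);
translate([299, 284, 621]) cube([27, 437, 27]);
translate([710, 284, 621]) cube([27, 437, 27]);
translate([299, 284, 423]) cube([27, 27, 198]);
translate([710, 284, 423]) cube([27, 27, 198]);


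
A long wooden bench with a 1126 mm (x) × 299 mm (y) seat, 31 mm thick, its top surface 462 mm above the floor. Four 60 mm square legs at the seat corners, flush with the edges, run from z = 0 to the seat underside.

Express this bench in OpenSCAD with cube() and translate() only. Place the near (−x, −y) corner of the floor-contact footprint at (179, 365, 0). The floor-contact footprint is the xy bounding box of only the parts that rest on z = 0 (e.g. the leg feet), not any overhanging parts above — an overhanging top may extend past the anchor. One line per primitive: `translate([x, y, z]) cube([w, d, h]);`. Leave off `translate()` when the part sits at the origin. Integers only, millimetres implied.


// leg_h = 462 − 31 = 431
translate([179, 365, 431]) cube([1126, 299, 31]);
translate([179, 365, 0]) cube([60, 60, 431]);
translate([179, 604, 0]) cube([60, 60, 431]);
translate([1245, 365, 0]) cube([60, 60, 431]);
translate([1245, 604, 0]) cube([60, 60, 431]);


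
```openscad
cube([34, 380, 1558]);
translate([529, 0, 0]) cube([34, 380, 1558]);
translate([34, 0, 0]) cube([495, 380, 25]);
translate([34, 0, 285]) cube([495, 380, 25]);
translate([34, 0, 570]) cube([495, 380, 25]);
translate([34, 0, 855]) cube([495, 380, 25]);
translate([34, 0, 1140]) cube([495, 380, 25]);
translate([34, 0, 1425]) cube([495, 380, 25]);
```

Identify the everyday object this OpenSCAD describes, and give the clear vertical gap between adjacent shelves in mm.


A bookshelf. The clear shelf gap is 260 mm.

Two tall side panels with 6 horizontal boards between them — a bookshelf. The first two shelf undersides are at z = 0 and z = 285; with shelf thickness 25, the clear gap is 285 − 0 − 25 = 260 mm.


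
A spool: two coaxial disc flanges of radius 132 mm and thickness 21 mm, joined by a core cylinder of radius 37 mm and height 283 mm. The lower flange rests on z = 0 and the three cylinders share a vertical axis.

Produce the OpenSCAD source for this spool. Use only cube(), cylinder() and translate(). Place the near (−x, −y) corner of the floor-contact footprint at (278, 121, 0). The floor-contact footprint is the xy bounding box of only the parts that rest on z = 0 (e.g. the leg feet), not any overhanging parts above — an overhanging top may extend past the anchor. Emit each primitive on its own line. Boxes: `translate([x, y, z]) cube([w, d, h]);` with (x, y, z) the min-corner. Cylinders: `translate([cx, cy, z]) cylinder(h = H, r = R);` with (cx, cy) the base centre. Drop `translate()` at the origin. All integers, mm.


translate([410, 253, 0]) cylinder(h = 21, r = 132);
translate([410, 253, 21]) cylinder(h = 283, r = 37);
translate([410, 253, 304]) cylinder(h = 21, r = 132);


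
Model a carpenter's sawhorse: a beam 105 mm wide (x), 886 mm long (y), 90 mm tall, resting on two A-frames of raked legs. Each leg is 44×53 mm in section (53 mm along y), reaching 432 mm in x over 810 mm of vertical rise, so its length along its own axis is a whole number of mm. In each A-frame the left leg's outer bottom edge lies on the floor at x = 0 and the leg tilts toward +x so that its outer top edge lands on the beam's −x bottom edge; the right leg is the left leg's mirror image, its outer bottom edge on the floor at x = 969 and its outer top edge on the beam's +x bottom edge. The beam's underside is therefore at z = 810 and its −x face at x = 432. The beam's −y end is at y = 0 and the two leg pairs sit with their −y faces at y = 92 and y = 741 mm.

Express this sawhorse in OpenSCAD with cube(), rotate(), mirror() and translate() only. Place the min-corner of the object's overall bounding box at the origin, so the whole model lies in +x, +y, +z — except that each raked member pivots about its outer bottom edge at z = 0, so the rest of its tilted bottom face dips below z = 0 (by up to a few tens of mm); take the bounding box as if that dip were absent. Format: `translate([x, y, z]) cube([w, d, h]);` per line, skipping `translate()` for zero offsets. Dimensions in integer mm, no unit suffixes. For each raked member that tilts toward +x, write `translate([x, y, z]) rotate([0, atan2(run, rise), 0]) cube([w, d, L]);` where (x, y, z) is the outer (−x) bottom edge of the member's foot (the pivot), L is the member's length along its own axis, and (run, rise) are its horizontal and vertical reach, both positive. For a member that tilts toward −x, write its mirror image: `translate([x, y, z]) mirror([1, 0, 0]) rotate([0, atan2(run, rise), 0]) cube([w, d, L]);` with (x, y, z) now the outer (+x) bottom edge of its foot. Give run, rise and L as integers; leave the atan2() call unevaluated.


// leg length = √(432² + 810²) = 918
// right-leg outer foot x = 2·432 + 105 = 969
// beam min-corner = (432, 0, 810)
translate([432, 0, 810]) cube([105, 886, 90]);
translate([0, 92, 0]) rotate([0, atan2(432, 810), 0]) cube([44, 53, 918]);
translate([969, 92, 0]) mirror([1, 0, 0]) rotate([0, atan2(432, 810), 0]) cube([44, 53, 918]);
translate([0, 741, 0]) rotate([0, atan2(432, 810), 0]) cube([44, 53, 918]);
translate([969, 741, 0]) mirror([1, 0, 0]) rotate([0, atan2(432, 810), 0]) cube([44, 53, 918]);


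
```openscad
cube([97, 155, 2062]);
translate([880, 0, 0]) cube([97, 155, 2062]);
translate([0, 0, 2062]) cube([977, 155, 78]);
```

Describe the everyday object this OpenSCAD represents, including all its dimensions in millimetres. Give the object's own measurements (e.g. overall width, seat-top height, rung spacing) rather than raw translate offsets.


A door frame. The clear opening is 783 mm wide and 2062 mm high. Two 97 mm wide jambs, 155 mm deep, stand either side of the opening from the floor to the top of the opening. A 78 mm thick head sits across the top of both jambs, spanning the full outside width of the frame.


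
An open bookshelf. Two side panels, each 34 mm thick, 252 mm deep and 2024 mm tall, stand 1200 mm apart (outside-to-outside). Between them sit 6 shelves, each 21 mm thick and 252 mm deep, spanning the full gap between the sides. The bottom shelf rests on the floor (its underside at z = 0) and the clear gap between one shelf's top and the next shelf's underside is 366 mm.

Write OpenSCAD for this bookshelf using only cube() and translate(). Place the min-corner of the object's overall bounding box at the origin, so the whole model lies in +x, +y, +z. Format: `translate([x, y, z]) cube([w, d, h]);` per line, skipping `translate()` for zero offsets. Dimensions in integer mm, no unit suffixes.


cube([34, 252, 2024]);
translate([1166, 0, 0]) cube([34, 252, 2024]);
translate([34, 0, 0]) cube([1132, 252, 21]);
translate([34, 0, 387]) cube([1132, 252, 21]);
translate([34, 0, 774]) cube([1132, 252, 21]);
translate([34, 0, 1161]) cube([1132, 252, 21]);
translate([34, 0, 1548]) cube([1132, 252, 21]);
translate([34, 0, 1935]) cube([1132, 252, 21]);


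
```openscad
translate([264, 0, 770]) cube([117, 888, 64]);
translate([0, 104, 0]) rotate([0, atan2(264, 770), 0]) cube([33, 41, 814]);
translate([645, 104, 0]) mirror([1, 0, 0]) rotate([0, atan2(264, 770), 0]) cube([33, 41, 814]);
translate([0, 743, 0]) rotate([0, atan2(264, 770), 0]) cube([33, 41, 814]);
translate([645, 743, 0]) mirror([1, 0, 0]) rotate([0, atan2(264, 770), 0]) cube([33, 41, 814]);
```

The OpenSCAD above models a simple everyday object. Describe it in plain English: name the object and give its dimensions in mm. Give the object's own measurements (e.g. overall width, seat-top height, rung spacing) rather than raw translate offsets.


A sawhorse. A 117×888×64 mm beam (x, y, z) sits on two A-frame leg pairs. Each pair is two raked legs of 33×41 mm section (41 mm along y) splaying symmetrically in x. Each leg rises 770 mm vertically over 264 mm of horizontal reach and is 814 mm long along its own axis. Every leg's outer bottom edge rests on the floor and its outer top edge meets a bottom edge of the beam — the left legs (tilting toward +x) meet the beam's −x bottom edge, the right legs (their mirror images, tilting toward −x) meet its +x bottom edge — so the leg tops tuck under the beam, the beam's underside is 770 mm above the floor, and the feet are 645 mm apart outside-to-outside with the beam centred between them. The two leg pairs are set in 104 mm from either end of the beam.


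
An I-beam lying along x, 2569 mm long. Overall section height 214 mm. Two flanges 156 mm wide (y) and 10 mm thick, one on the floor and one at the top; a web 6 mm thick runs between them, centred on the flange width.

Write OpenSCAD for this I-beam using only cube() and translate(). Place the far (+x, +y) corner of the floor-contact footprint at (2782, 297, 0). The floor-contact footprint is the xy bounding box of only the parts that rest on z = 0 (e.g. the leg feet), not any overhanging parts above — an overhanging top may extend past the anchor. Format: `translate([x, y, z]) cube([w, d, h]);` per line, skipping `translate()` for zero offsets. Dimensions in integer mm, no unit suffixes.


translate([213, 141, 0]) cube([2569, 156, 10]);
translate([213, 216, 10]) cube([2569, 6, 194]);
translate([213, 141, 204]) cube([2569, 156, 10]);


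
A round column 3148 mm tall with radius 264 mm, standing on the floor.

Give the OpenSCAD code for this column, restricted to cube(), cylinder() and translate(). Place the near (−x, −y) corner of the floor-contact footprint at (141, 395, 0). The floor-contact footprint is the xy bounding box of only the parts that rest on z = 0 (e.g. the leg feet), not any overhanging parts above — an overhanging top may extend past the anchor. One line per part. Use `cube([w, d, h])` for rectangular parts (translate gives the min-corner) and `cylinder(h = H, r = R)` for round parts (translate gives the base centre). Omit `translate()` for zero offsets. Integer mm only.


translate([405, 659, 0]) cylinder(h = 3148, r = 264);


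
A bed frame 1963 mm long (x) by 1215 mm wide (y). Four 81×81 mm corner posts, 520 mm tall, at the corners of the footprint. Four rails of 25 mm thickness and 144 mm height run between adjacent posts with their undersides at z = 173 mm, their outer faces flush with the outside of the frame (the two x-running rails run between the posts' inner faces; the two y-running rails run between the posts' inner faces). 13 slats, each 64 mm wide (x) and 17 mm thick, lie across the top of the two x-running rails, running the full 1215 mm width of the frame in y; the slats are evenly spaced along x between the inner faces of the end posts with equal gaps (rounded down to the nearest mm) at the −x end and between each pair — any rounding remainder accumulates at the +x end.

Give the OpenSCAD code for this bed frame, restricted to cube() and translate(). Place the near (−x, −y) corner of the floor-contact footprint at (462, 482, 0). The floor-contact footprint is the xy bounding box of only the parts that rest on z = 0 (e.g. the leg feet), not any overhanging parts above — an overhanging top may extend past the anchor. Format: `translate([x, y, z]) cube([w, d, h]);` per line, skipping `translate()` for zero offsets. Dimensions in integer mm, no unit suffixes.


translate([462, 482, 0]) cube([81, 81, 520]);
translate([462, 1616, 0]) cube([81, 81, 520]);
translate([2344, 482, 0]) cube([81, 81, 520]);
translate([2344, 1616, 0]) cube([81, 81, 520]);
translate([543, 482, 173]) cube([1801, 25, 144]);
translate([543, 1672, 173]) cube([1801, 25, 144]);
translate([462, 563, 173]) cube([25, 1053, 144]);
translate([2400, 563, 173]) cube([25, 1053, 144]);
translate([612, 482, 317]) cube([64, 1215, 17]);
translate([745, 482, 317]) cube([64, 1215, 17]);
translate([878, 482, 317]) cube([64, 1215, 17]);
translate([1011, 482, 317]) cube([64, 1215, 17]);
translate([1144, 482, 317]) cube([64, 1215, 17]);
translate([1277, 482, 317]) cube([64, 1215, 17]);
translate([1410, 482, 317]) cube([64, 1215, 17]);
translate([1543, 482, 317]) cube([64, 1215, 17]);
translate([1676, 482, 317]) cube([64, 1215, 17]);
translate([1809, 482, 317]) cube([64, 1215, 17]);
translate([1942, 482, 317]) cube([64, 1215, 17]);
translate([2075, 482, 317]) cube([64, 1215, 17]);
translate([2208, 482, 317]) cube([64, 1215, 17]);


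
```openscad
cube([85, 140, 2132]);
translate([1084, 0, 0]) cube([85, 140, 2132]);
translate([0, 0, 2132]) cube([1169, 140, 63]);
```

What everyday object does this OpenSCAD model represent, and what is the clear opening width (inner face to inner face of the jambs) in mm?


A door frame. The clear opening width is 999 mm.

Two 2132 mm tall posts with a header on top — a door frame. The left jamb is 85 mm wide at x = 0; the right jamb starts at x = 1084. The clear opening is 1084 − 85 = 999 mm.


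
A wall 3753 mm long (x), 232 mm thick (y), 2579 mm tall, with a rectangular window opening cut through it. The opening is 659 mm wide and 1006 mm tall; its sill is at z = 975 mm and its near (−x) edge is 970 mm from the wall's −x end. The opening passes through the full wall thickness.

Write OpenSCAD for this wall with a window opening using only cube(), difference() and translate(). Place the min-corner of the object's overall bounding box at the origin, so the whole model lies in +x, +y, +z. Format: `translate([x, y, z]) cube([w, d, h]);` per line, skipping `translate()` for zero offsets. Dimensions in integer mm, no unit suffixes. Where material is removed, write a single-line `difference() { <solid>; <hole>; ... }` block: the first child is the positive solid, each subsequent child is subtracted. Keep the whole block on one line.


difference() { cube([3753, 232, 2579]); translate([970, 0, 975]) cube([659, 232, 1006]); }


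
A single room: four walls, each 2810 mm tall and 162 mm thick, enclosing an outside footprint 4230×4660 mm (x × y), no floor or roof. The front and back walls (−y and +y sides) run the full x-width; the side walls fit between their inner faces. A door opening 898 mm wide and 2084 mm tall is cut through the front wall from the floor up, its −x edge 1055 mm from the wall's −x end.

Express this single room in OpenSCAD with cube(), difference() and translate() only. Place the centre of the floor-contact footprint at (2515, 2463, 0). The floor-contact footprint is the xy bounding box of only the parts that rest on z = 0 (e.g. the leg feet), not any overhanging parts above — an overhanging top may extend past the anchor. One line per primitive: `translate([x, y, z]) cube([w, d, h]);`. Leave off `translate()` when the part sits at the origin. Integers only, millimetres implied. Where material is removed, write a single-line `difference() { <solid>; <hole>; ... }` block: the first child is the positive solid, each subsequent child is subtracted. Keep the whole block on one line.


difference() { translate([400, 133, 0]) cube([4230, 162, 2810]); translate([1455, 133, 0]) cube([898, 162, 2084]); }
translate([400, 4631, 0]) cube([4230, 162, 2810]);
translate([400, 295, 0]) cube([162, 4336, 2810]);
translate([4468, 295, 0]) cube([162, 4336, 2810]);


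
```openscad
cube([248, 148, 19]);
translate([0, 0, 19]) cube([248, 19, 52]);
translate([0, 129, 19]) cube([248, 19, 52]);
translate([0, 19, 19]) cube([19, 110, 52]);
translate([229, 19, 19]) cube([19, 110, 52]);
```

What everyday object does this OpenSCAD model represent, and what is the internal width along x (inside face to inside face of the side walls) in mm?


An open box. The internal width is 210 mm.

A 248×148 base slab with four walls standing on it — an open box. The base is 248 mm wide and the walls are 19 mm thick, so the internal width is 248 − 2 × 19 = 210 mm.


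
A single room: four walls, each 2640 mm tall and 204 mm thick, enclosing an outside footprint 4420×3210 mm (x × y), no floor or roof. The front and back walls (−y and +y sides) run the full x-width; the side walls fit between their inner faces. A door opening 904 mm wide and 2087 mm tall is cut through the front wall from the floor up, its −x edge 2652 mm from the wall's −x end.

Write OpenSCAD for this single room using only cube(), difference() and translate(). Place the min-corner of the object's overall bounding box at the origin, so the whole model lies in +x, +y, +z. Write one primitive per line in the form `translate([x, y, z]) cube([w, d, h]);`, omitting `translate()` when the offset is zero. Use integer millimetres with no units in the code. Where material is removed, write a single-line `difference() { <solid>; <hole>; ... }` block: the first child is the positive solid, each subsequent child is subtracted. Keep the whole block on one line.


difference() { cube([4420, 204, 2640]); translate([2652, 0, 0]) cube([904, 204, 2087]); }
translate([0, 3006, 0]) cube([4420, 204, 2640]);
translate([0, 204, 0]) cube([204, 2802, 2640]);
translate([4216, 204, 0]) cube([204, 2802, 2640]);


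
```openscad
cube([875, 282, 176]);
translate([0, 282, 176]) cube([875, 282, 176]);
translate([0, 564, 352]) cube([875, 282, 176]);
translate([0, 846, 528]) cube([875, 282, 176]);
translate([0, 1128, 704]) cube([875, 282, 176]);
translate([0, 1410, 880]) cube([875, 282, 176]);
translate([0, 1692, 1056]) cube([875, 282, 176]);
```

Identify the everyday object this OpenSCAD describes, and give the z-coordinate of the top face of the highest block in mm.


A staircase. The total rise is 1232 mm.

7 identical blocks, each offset up and back from the previous — a staircase. Each step is 176 mm tall and there are 7 of them, so the total rise is 7 × 176 = 1232 mm.


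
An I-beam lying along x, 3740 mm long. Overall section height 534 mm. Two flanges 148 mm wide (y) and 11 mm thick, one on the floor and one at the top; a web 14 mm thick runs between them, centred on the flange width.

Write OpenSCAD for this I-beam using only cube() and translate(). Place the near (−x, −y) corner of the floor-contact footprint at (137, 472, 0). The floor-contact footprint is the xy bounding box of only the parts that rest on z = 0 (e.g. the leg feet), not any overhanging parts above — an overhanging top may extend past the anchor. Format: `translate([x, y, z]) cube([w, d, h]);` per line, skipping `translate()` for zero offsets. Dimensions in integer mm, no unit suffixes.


translate([137, 472, 0]) cube([3740, 148, 11]);
translate([137, 539, 11]) cube([3740, 14, 512]);
translate([137, 472, 523]) cube([3740, 148, 11]);


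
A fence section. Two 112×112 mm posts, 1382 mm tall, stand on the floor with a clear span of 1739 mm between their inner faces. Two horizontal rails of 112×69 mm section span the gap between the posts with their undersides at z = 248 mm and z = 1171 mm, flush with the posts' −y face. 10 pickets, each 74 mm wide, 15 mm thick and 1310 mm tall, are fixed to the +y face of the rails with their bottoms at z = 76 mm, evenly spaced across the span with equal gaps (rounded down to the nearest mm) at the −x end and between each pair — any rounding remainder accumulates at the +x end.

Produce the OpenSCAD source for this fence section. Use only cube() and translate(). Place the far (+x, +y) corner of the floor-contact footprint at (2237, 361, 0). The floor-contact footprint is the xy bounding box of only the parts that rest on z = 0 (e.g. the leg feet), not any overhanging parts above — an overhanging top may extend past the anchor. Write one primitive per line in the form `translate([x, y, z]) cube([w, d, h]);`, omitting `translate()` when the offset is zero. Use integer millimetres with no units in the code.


translate([274, 249, 0]) cube([112, 112, 1382]);
translate([2125, 249, 0]) cube([112, 112, 1382]);
translate([386, 249, 248]) cube([1739, 112, 69]);
translate([386, 249, 1171]) cube([1739, 112, 69]);
translate([476, 361, 76]) cube([74, 15, 1310]);
translate([640, 361, 76]) cube([74, 15, 1310]);
translate([804, 361, 76]) cube([74, 15, 1310]);
translate([968, 361, 76]) cube([74, 15, 1310]);
translate([1132, 361, 76]) cube([74, 15, 1310]);
translate([1296, 361, 76]) cube([74, 15, 1310]);
translate([1460, 361, 76]) cube([74, 15, 1310]);
translate([1624, 361, 76]) cube([74, 15, 1310]);
translate([1788, 361, 76]) cube([74, 15, 1310]);
translate([1952, 361, 76]) cube([74, 15, 1310]);


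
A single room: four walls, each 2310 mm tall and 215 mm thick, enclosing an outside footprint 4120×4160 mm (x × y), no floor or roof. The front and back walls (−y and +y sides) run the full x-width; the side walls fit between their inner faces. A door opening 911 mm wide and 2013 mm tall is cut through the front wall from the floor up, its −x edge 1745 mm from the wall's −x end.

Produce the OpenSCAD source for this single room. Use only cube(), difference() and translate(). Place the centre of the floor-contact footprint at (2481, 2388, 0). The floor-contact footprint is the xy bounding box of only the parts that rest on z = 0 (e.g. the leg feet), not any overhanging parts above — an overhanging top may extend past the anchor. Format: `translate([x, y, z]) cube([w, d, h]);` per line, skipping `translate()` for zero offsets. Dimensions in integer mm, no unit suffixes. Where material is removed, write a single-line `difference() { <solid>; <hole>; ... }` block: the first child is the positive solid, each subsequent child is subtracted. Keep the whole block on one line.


difference() { translate([421, 308, 0]) cube([4120, 215, 2310]); translate([2166, 308, 0]) cube([911, 215, 2013]); }
translate([421, 4253, 0]) cube([4120, 215, 2310]);
translate([421, 523, 0]) cube([215, 3730, 2310]);
translate([4326, 523, 0]) cube([215, 3730, 2310]);


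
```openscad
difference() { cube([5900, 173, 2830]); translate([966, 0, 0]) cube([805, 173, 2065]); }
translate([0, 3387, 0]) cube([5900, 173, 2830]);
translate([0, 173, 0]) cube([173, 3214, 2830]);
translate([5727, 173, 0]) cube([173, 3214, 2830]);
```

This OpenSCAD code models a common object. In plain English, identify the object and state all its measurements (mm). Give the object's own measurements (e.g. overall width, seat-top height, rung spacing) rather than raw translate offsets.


A single room: four walls, each 2830 mm tall and 173 mm thick, enclosing an outside footprint 5900×3560 mm (x × y), no floor or roof. The front and back walls (−y and +y sides) run the full x-width; the side walls fit between their inner faces. A door opening 805 mm wide and 2065 mm tall is cut through the front wall from the floor up, its −x edge 966 mm from the wall's −x end.


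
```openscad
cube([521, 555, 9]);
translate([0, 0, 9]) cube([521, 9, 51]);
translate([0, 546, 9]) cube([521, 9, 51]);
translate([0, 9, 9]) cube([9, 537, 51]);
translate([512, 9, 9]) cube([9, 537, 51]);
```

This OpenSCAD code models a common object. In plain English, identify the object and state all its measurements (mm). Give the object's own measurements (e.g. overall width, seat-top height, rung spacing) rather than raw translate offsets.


An open-topped rectangular box: outside dimensions 521×555×60 mm, with a uniform wall and base thickness of 9 mm. The base is a full 521×555 slab on the floor; four walls sit on top of the base. The front and back walls (the −y and +y sides) span the full width; the two side walls fit between them.


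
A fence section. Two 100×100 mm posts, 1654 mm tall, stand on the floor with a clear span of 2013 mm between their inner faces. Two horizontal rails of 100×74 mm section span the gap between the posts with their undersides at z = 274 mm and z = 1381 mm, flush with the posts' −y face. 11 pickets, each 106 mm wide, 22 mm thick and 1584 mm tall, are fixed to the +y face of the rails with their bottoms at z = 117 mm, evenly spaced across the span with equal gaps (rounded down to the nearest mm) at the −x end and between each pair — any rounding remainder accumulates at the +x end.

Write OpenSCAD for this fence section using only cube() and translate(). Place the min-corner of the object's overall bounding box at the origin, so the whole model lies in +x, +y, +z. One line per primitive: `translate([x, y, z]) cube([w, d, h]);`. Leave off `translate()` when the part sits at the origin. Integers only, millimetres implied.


cube([100, 100, 1654]);
translate([2113, 0, 0]) cube([100, 100, 1654]);
translate([100, 0, 274]) cube([2013, 100, 74]);
translate([100, 0, 1381]) cube([2013, 100, 74]);
translate([170, 100, 117]) cube([106, 22, 1584]);
translate([346, 100, 117]) cube([106, 22, 1584]);
translate([522, 100, 117]) cube([106, 22, 1584]);
translate([698, 100, 117]) cube([106, 22, 1584]);
translate([874, 100, 117]) cube([106, 22, 1584]);
translate([1050, 100, 117]) cube([106, 22, 1584]);
translate([1226, 100, 117]) cube([106, 22, 1584]);
translate([1402, 100, 117]) cube([106, 22, 1584]);
translate([1578, 100, 117]) cube([106, 22, 1584]);
translate([1754, 100, 117]) cube([106, 22, 1584]);
translate([1930, 100, 117]) cube([106, 22, 1584]);


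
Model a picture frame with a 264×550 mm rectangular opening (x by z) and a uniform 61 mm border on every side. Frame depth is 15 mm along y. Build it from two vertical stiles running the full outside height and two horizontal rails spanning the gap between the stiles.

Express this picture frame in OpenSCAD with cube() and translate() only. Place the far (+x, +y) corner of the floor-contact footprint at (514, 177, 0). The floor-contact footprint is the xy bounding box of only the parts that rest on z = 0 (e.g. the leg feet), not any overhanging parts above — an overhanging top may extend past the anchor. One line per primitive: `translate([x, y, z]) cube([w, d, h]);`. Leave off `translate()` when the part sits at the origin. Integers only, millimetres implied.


translate([128, 162, 0]) cube([61, 15, 672]);
translate([453, 162, 0]) cube([61, 15, 672]);
translate([189, 162, 0]) cube([264, 15, 61]);
translate([189, 162, 611]) cube([264, 15, 61]);


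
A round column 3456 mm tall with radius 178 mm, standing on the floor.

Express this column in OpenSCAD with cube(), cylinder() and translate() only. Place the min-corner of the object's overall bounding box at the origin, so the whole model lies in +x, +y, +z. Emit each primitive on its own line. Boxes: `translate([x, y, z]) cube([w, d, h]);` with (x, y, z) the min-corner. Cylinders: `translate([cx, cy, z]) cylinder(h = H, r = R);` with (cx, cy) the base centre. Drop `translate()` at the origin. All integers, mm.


translate([178, 178, 0]) cylinder(h = 3456, r = 178);


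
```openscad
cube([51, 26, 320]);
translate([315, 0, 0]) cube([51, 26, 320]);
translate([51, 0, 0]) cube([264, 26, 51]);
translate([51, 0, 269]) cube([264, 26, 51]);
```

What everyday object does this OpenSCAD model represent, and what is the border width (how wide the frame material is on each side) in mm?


A picture frame. The border width is 51 mm.

Four thin pieces enclosing a rectangular opening — a picture frame. The two full-height stiles are 320 mm tall; the top rail sits at z = 269 and is 51 mm tall, so the border above the opening is 320 − 269 = 51 mm, matching the stile x-width.


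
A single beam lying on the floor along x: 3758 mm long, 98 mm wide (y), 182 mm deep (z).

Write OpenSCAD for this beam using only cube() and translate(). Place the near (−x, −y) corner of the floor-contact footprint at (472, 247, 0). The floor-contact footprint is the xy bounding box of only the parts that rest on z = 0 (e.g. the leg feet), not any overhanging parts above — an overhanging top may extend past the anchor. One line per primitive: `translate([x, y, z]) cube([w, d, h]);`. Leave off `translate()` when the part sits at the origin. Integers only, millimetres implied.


translate([472, 247, 0]) cube([3758, 98, 182]);


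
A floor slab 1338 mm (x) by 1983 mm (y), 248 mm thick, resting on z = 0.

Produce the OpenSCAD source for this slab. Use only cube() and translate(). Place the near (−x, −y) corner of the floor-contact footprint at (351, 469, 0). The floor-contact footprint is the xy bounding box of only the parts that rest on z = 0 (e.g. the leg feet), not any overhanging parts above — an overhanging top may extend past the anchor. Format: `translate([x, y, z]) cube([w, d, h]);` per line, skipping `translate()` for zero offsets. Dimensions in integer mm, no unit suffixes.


translate([351, 469, 0]) cube([1338, 1983, 248]);


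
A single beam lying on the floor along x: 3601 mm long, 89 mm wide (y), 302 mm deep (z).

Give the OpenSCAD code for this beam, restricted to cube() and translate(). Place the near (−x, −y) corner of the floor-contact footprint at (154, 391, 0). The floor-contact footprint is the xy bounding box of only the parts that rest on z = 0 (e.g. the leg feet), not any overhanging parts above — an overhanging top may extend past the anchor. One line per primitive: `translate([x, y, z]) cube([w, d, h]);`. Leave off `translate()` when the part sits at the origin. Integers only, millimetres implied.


translate([154, 391, 0]) cube([3601, 89, 302]);


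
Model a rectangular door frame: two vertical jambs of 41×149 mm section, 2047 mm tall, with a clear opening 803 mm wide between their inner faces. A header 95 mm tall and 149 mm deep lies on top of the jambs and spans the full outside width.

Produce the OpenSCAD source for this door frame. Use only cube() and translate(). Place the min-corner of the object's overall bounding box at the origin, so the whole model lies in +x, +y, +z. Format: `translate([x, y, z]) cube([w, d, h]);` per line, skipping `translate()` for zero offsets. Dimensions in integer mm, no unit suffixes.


cube([41, 149, 2047]);
translate([844, 0, 0]) cube([41, 149, 2047]);
translate([0, 0, 2047]) cube([885, 149, 95]);


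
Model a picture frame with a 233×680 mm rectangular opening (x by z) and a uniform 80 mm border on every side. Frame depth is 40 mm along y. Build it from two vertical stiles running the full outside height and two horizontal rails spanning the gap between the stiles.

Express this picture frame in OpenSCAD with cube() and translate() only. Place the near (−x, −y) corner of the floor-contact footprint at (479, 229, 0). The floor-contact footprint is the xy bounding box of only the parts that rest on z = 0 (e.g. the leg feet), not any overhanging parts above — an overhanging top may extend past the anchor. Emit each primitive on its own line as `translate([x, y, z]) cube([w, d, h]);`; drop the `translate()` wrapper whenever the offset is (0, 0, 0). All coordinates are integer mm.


translate([479, 229, 0]) cube([80, 40, 840]);
translate([792, 229, 0]) cube([80, 40, 840]);
translate([559, 229, 0]) cube([233, 40, 80]);
translate([559, 229, 760]) cube([233, 40, 80]);


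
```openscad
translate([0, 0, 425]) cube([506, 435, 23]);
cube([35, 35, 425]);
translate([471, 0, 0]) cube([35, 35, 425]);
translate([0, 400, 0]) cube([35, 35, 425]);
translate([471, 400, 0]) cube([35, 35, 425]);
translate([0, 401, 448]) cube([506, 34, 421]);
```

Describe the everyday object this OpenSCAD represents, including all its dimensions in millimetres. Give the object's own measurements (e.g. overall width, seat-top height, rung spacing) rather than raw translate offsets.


A chair. The seat is a 506×435×23 mm slab with its top at z = 448 mm, on four 35×35 mm corner legs (flush with the seat edges, standing on z = 0). A flat backrest 34 mm thick, 421 mm tall, spans the full seat width and rises from the seat top along its +y edge, rear face flush with the rear of the seat.


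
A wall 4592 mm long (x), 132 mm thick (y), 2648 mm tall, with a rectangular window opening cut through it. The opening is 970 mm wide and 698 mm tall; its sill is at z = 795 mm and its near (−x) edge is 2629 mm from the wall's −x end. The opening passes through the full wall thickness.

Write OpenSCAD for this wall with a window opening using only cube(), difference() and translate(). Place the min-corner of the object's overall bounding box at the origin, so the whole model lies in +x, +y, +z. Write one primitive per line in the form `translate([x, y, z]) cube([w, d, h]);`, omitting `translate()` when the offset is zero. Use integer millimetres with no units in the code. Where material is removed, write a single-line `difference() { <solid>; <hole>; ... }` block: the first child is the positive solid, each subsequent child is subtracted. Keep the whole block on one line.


difference() { cube([4592, 132, 2648]); translate([2629, 0, 795]) cube([970, 132, 698]); }


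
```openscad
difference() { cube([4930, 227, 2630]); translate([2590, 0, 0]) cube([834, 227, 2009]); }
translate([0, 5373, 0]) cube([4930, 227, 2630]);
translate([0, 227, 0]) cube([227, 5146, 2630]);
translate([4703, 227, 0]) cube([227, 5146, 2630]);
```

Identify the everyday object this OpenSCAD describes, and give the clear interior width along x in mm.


A single room. The interior width is 4476 mm.

Four walls enclosing a rectangle with a door in the front wall — a room. Outside width 4930 minus two 227 mm walls gives 4476 mm.
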